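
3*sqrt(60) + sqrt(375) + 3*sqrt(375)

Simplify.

26*sqrt(15)

3*sqrt(60) = 6*sqrt(15); sqrt(375) = 5*sqrt(15); 3*sqrt(375) = 15*sqrt(15)
Combine: (6 + 5 + 15)·sqrt(15) = 26*sqrt(15)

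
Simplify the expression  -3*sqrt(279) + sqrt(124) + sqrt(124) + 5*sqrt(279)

10*sqrt(31)

3*sqrt(279) = 9*sqrt(31); sqrt(124) = 2*sqrt(31); sqrt(124) = 2*sqrt(31); 5*sqrt(279) = 15*sqrt(31)
Combine: (-9 + 2 + 2 + 15)·sqrt(31) = 10*sqrt(31)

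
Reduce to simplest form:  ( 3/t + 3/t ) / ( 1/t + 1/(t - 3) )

(6*t - 18)/(2*t - 3)

Numerator: 3/t + 3/t = 6/t
Denominator: 1/t + 1/(t - 3) = (2*t - 3)/(t² - 3*t)
Divide: (6/t) · ((t² - 3*t)/(2*t - 3)) = (6*t - 18)/(2*t - 3)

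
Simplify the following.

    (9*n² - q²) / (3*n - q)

3*n + q

Factor (3*n)^2 - q^2 and cancel (3*n - q).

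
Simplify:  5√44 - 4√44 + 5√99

17*√11

5√44 = 10*√11; 4√44 = 8*√11; 5√99 = 15*√11
Combine: (10 - 8 + 15)·√11 = 17*√11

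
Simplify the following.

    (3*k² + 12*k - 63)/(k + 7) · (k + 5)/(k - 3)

Factor: 3*k² + 12*k - 63 = 3·(k - 3)·(k + 7)
Cancel the common factors (k - 3), (k + 7).

3*k + 15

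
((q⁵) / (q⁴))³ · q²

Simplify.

q⁵

Inside the bracket: q¹
Raise to the power 3: q³
Multiply by q²: add exponents.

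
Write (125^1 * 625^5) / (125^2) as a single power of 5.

5^17

125^1 = 5^3; 625^5 = 5^20; 125^2 = 5^6
Combine exponents: 5^17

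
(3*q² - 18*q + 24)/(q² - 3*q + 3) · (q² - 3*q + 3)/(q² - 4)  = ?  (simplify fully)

Factor: 3*q² - 18*q + 24 = 3·(q - 4)·(q - 2);  q² - 4 = (q - 2)·(q + 2)
Cancel the common factors (q² - 3*q + 3), (q - 2).

(3*q - 12)/(q + 2)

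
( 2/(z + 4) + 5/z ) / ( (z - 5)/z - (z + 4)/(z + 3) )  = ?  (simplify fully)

(-7*z^2 - 41*z - 60)/(6*z^2 + 39*z + 60)

Numerator: 2/(z + 4) + 5/z = (7*z + 20)/(z^2 + 4*z)
Denominator: (z - 5)/z - (z + 4)/(z + 3) = (-6*z - 15)/(z^2 + 3*z)
Divide: ((7*z + 20)/(z^2 + 4*z)) · ((z^2 + 3*z)/(-6*z - 15)) = (-7*z^2 - 41*z - 60)/(6*z^2 + 39*z + 60)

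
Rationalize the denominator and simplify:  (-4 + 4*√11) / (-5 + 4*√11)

(4*√11 + 156)/151

Multiply numerator and denominator by -4*√11 - 5.
Denominator becomes -151; numerator becomes -156 - 4*√11.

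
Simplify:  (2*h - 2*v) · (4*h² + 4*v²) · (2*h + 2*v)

Telescope via difference of squares: ((2*h)+(2*v))((2*h)-(2*v)) = 4*h² - 4*v², then repeat with the next factor.

16*h⁴ - 16*v⁴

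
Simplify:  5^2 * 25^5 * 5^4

5^16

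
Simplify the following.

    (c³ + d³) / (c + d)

Apply the sum-of-cubes factorisation and cancel (c + d).

c² - c*d + d²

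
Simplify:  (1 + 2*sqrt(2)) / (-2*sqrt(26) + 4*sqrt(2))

Multiply numerator and denominator by 4*sqrt(2) + 2*sqrt(26).
Denominator becomes -72; numerator becomes 4*sqrt(2) + 2*sqrt(26) + 16 + 8*sqrt(13).

(-4*sqrt(13) - 8 - sqrt(26) - 2*sqrt(2))/36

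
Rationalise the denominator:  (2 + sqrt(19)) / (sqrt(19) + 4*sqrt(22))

Multiply numerator and denominator by -4*sqrt(22) + sqrt(19).
Denominator becomes -333; numerator becomes -4*sqrt(418) - 8*sqrt(22) + 2*sqrt(19) + 19.

(-19 - 2*sqrt(19) + 8*sqrt(22) + 4*sqrt(418))/333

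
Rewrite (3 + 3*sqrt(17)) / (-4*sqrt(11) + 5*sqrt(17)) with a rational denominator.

(4*sqrt(11) + 5*sqrt(17) + 4*sqrt(187) + 85)/83

Multiply numerator and denominator by 4*sqrt(11) + 5*sqrt(17).
Denominator becomes 249; numerator becomes 12*sqrt(11) + 15*sqrt(17) + 12*sqrt(187) + 255.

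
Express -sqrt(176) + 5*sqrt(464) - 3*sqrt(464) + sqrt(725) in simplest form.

sqrt(176) = 4*sqrt(11); 5*sqrt(464) = 20*sqrt(29); 3*sqrt(464) = 12*sqrt(29); sqrt(725) = 5*sqrt(29)

-4*sqrt(11) + 13*sqrt(29)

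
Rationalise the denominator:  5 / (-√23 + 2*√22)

Multiply numerator and denominator by √23 + 2*√22.
Denominator becomes 65; numerator becomes 5*√23 + 10*√22.

(√23 + 2*√22)/13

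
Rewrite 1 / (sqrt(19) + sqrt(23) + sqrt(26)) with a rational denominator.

Group as (sqrt(23) + sqrt(26)) + sqrt(19); multiply by (sqrt(23) + sqrt(26)) - sqrt(19), then rationalise the remaining surd.

(-sqrt(11362) + 8*sqrt(26) + 11*sqrt(23) + 15*sqrt(19))/746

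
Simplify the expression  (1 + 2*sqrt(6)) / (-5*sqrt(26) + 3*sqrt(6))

(-20*sqrt(39) - 36 - 5*sqrt(26) - 3*sqrt(6))/596

Multiply numerator and denominator by 3*sqrt(6) + 5*sqrt(26).
Denominator becomes -596; numerator becomes 3*sqrt(6) + 5*sqrt(26) + 36 + 20*sqrt(39).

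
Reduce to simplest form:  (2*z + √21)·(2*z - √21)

4*z² - 21

Product of conjugates: (P+Q)(P-Q) = P^2 - Q^2.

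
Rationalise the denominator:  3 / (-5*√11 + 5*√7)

Multiply numerator and denominator by 5*√7 + 5*√11.
Denominator becomes -100; numerator becomes 15*√7 + 15*√11.

(-3*√11 - 3*√7)/20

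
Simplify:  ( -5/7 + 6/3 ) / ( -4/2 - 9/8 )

Numerator: -5/7 + 6/3 = 9/7
Denominator: -4/2 - 9/8 = -25/8
Divide: (9/7) · (-8/25) = -72/175

-72/175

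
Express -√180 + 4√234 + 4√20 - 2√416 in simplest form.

√180 = 6*√5; 4√234 = 12*√26; 4√20 = 8*√5; 2√416 = 8*√26

2*√5 + 4*√26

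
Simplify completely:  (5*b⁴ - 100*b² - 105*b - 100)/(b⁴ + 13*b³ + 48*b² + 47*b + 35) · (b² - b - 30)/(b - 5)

Factor: 5*b⁴ - 100*b² - 105*b - 100 = 5·(b² + b + 1)·(b + 4)·(b - 5);  b⁴ + 13*b³ + 48*b² + 47*b + 35 = (b² + b + 1)·(b + 5)·(b + 7);  b² - b - 30 = (b + 5)·(b - 6)
Cancel the common factors (b² + b + 1), (b + 5), (b - 5).

(5*b² - 10*b - 120)/(b + 7)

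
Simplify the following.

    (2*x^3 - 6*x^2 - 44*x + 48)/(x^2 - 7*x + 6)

2*x + 8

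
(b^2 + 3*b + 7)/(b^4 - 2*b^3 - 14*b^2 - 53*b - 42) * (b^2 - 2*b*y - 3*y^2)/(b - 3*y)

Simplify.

(b + y)/(b^2 - 5*b - 6)

Factor: b^4 - 2*b^3 - 14*b^2 - 53*b - 42 = (b^2 + 3*b + 7)*(b + 1)*(b - 6);  b^2 - 2*b*y - 3*y^2 = (b - 3*y)*(b + y)
Cancel the common factors (b^2 + 3*b + 7), (b - 3*y).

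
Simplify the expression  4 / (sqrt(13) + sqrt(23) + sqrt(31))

(-8*sqrt(9269) + 20*sqrt(31) + 84*sqrt(23) + 164*sqrt(13))/1171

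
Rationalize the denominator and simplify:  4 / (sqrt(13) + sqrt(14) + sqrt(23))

Group as (sqrt(13) + sqrt(23)) + sqrt(14); multiply by (sqrt(13) + sqrt(23)) - sqrt(14), then rationalise the remaining surd.

(-sqrt(4186) + 2*sqrt(23) + 11*sqrt(14) + 12*sqrt(13))/89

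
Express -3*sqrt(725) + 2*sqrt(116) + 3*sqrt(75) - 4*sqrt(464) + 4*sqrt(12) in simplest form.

-27*sqrt(29) + 23*sqrt(3)

3*sqrt(725) = 15*sqrt(29); 2*sqrt(116) = 4*sqrt(29); 3*sqrt(75) = 15*sqrt(3); 4*sqrt(464) = 16*sqrt(29); 4*sqrt(12) = 8*sqrt(3)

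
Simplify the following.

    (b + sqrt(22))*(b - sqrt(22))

Difference of squares with P = b, Q = sqrt(22).

b**2 - 22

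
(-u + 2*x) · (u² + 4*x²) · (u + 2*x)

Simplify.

-u⁴ + 16*x⁴

((2*x)+u)((2*x)-u) = -u² + 4*x²; continue pairing.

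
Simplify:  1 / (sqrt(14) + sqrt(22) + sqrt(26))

Group as (sqrt(14) + sqrt(22)) + sqrt(26); multiply by (sqrt(14) + sqrt(22)) - sqrt(26), then rationalise the remaining surd.

(-2*sqrt(2002) + 5*sqrt(26) + 9*sqrt(22) + 17*sqrt(14))/566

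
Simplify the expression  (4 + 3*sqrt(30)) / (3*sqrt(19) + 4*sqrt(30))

(-9*sqrt(570) - 12*sqrt(19) + 16*sqrt(30) + 360)/309

Multiply numerator and denominator by -3*sqrt(19) + 4*sqrt(30).
Denominator becomes 309; numerator becomes -9*sqrt(570) - 12*sqrt(19) + 16*sqrt(30) + 360.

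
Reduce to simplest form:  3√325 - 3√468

3√325 = 15*√13; 3√468 = 18*√13
Combine: (15 - 18)·√13 = -3*√13

-3*√13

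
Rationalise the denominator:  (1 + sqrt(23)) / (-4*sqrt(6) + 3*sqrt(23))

Multiply numerator and denominator by 4*sqrt(6) + 3*sqrt(23).
Denominator becomes 111; numerator becomes 4*sqrt(6) + 3*sqrt(23) + 4*sqrt(138) + 69.

(4*sqrt(6) + 3*sqrt(23) + 4*sqrt(138) + 69)/111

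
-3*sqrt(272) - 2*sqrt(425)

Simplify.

-22*sqrt(17)

3*sqrt(272) = 12*sqrt(17); 2*sqrt(425) = 10*sqrt(17)
Combine: (-12 - 10)·sqrt(17) = -22*sqrt(17)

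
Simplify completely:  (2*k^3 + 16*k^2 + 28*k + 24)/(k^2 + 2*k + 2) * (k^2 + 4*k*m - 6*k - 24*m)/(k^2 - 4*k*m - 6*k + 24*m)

Factor: 2*k^3 + 16*k^2 + 28*k + 24 = 2*(k^2 + 2*k + 2)*(k + 6);  k^2 + 4*k*m - 6*k - 24*m = (k + 4*m)*(k - 6);  k^2 - 4*k*m - 6*k + 24*m = (k - 6)*(k - 4*m)
Cancel the common factors (k^2 + 2*k + 2), (k - 6).

(2*k^2 + 8*k*m + 12*k + 48*m)/(k - 4*m)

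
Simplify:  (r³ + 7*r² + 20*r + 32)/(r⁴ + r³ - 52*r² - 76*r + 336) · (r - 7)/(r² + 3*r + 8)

1/(r² + 4*r - 12)

Factor: r³ + 7*r² + 20*r + 32 = (r² + 3*r + 8)·(r + 4);  r⁴ + r³ - 52*r² - 76*r + 336 = (r + 4)·(r - 2)·(r - 7)·(r + 6)
Cancel the common factors (r² + 3*r + 8), (r + 4), (r - 7).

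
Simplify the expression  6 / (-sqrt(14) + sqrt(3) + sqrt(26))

(-30*sqrt(14) - 18*sqrt(26) + 74*sqrt(3) + 8*sqrt(273))/29

Group as (sqrt(3) + sqrt(26)) - sqrt(14); multiply by (sqrt(3) + sqrt(26)) + sqrt(14), then rationalise the remaining surd.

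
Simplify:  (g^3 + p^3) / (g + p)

g^2 - g*p + p^2

p^3 + g^3 = (g + p)(g^2 - g*p + p^2).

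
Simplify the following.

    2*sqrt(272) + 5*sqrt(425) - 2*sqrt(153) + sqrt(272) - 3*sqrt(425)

16*sqrt(17)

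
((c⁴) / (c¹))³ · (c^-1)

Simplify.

c⁸

Inside the bracket: c³
Raise to the power 3: c⁹
Multiply by (c^-1): add exponents.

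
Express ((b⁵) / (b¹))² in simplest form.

Inside the bracket: b⁴
Raise to the power 2: b⁸

b⁸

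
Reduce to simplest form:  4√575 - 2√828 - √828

2*√23

4√575 = 20*√23; 2√828 = 12*√23; √828 = 6*√23
Combine: (20 - 12 - 6)·√23 = 2*√23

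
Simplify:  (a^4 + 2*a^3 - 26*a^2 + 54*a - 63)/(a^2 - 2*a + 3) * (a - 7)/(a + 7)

Factor: a^4 + 2*a^3 - 26*a^2 + 54*a - 63 = (a + 7)*(a^2 - 2*a + 3)*(a - 3)
Cancel the common factors (a^2 - 2*a + 3), (a + 7).

a^2 - 10*a + 21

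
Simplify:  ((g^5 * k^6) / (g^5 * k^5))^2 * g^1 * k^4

g*k^6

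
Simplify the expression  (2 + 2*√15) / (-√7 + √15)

(√7 + √15 + √105 + 15)/4

Multiply numerator and denominator by √7 + √15.
Denominator becomes 8; numerator becomes 2*√7 + 2*√15 + 2*√105 + 30.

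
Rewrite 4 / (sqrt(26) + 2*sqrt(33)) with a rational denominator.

(-2*sqrt(26) + 4*sqrt(33))/53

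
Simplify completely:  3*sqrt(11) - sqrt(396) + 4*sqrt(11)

3*sqrt(11) = 3*sqrt(11); sqrt(396) = 6*sqrt(11); 4*sqrt(11) = 4*sqrt(11)
Combine: (3 - 6 + 4)·sqrt(11) = sqrt(11)

sqrt(11)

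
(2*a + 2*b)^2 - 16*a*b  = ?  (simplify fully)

4*(a - b)^2

After expansion: 4*a^2 - 8*a*b + 4*b^2 — a perfect-square trinomial.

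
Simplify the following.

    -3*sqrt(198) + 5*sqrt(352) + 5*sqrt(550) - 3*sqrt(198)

27*sqrt(22)

3*sqrt(198) = 9*sqrt(22); 5*sqrt(352) = 20*sqrt(22); 5*sqrt(550) = 25*sqrt(22); 3*sqrt(198) = 9*sqrt(22)
Combine: (-9 + 20 + 25 - 9)·sqrt(22) = 27*sqrt(22)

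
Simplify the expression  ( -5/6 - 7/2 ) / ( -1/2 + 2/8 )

52/3

Numerator: -5/6 - 7/2 = -13/3
Denominator: -1/2 + 2/8 = -1/4
Divide: (-13/3) · (-4) = 52/3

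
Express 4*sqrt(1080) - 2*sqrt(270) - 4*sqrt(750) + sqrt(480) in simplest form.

2*sqrt(30)

4*sqrt(1080) = 24*sqrt(30); 2*sqrt(270) = 6*sqrt(30); 4*sqrt(750) = 20*sqrt(30); sqrt(480) = 4*sqrt(30)
Combine: (24 - 6 - 20 + 4)·sqrt(30) = 2*sqrt(30)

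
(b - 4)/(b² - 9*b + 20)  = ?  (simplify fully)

1/(b - 5)

Factor: b² - 9*b + 20 = (b - 4)·(b - 5)
Cancel the common factor (b - 4).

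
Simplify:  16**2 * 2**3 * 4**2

2**15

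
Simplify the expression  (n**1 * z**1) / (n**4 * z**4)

1/(n**3*z**3)

Quotient: (n**-3) * (z**-3)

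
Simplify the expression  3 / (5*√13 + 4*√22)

(-5*√13 + 4*√22)/9

Multiply numerator and denominator by -5*√13 + 4*√22.
Denominator becomes 27; numerator becomes -15*√13 + 12*√22.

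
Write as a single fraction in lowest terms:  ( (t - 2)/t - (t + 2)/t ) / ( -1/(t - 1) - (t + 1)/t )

Numerator: (t - 2)/t - (t + 2)/t = -4/t
Denominator: -1/(t - 1) - (t + 1)/t = (-t^2 - t + 1)/(t^2 - t)
Divide: (-4/t) · ((t^2 - t)/(-t^2 - t + 1)) = (4*t - 4)/(t^2 + t - 1)

(4*t - 4)/(t^2 + t - 1)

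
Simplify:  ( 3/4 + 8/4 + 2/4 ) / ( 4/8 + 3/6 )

Numerator: 3/4 + 8/4 + 2/4 = 13/4
Denominator: 4/8 + 3/6 = 1
Divide: (13/4) · (1) = 13/4

13/4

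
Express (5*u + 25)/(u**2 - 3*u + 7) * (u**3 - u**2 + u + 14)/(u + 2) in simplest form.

5*u + 25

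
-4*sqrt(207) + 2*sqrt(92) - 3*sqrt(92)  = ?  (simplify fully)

4*sqrt(207) = 12*sqrt(23); 2*sqrt(92) = 4*sqrt(23); 3*sqrt(92) = 6*sqrt(23)
Combine: (-12 + 4 - 6)·sqrt(23) = -14*sqrt(23)

-14*sqrt(23)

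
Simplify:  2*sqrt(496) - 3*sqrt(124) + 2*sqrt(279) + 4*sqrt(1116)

2*sqrt(496) = 8*sqrt(31); 3*sqrt(124) = 6*sqrt(31); 2*sqrt(279) = 6*sqrt(31); 4*sqrt(1116) = 24*sqrt(31)
Combine: (8 - 6 + 6 + 24)·sqrt(31) = 32*sqrt(31)

32*sqrt(31)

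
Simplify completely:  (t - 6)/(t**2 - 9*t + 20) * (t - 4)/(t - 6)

1/(t - 5)

Factor: t**2 - 9*t + 20 = (t - 4)*(t - 5)
Cancel the common factors (t - 6), (t - 4).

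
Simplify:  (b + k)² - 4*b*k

Expanding gives b² - 2*b*k + k², a perfect square.

(b - k)²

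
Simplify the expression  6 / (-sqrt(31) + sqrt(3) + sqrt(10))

Group as (sqrt(3) + sqrt(10)) - sqrt(31); multiply by (sqrt(3) + sqrt(10)) + sqrt(31), then rationalise the remaining surd.

(-9*sqrt(31) - 12*sqrt(10) - 19*sqrt(3) - sqrt(930))/17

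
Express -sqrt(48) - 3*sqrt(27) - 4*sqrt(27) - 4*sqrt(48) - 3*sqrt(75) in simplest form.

sqrt(48) = 4*sqrt(3); 3*sqrt(27) = 9*sqrt(3); 4*sqrt(27) = 12*sqrt(3); 4*sqrt(48) = 16*sqrt(3); 3*sqrt(75) = 15*sqrt(3)
Combine: (-4 - 9 - 12 - 16 - 15)·sqrt(3) = -56*sqrt(3)

-56*sqrt(3)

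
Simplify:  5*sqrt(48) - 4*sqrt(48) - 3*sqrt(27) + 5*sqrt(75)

20*sqrt(3)

5*sqrt(48) = 20*sqrt(3); 4*sqrt(48) = 16*sqrt(3); 3*sqrt(27) = 9*sqrt(3); 5*sqrt(75) = 25*sqrt(3)
Combine: (20 - 16 - 9 + 25)·sqrt(3) = 20*sqrt(3)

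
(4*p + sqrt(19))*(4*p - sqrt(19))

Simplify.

(4*p)^2 - (sqrt(19))^2 = 16*p^2 - 19.

16*p^2 - 19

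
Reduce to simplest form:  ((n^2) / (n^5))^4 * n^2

n^(-10)

Inside the bracket: (n^-3)
Raise to the power 4: (n^-12)
Multiply by n^2: add exponents.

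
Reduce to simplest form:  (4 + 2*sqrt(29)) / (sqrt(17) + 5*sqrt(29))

Multiply numerator and denominator by -sqrt(17) + 5*sqrt(29).
Denominator becomes 708; numerator becomes -2*sqrt(493) - 4*sqrt(17) + 20*sqrt(29) + 290.

(-sqrt(493) - 2*sqrt(17) + 10*sqrt(29) + 145)/354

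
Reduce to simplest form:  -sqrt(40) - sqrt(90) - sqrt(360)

-11*sqrt(10)

sqrt(40) = 2*sqrt(10); sqrt(90) = 3*sqrt(10); sqrt(360) = 6*sqrt(10)
Combine: (-2 - 3 - 6)·sqrt(10) = -11*sqrt(10)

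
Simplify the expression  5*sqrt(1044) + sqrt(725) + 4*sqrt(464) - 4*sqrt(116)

43*sqrt(29)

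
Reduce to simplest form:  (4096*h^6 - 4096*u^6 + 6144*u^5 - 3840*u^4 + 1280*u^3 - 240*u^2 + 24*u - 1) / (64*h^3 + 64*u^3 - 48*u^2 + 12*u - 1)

64*h^3 - 64*u^3 + 48*u^2 - 12*u + 1

Difference of sixth powers: factor out (64*h^3 + (4*u - 1)^3).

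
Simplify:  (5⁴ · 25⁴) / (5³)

5⁴ = 5^4; 25⁴ = 5^8; 5³ = 5^3
Combine exponents: 5^9

5^9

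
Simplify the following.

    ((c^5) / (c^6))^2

c^(-2)

Inside the bracket: (c^-1)
Raise to the power 2: (c^-2)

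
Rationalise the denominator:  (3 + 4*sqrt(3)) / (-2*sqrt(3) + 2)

Multiply numerator and denominator by 2 + 2*sqrt(3).
Denominator becomes -8; numerator becomes 14*sqrt(3) + 30.

(-15 - 7*sqrt(3))/4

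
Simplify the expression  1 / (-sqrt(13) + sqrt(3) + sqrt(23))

Group as (sqrt(3) + sqrt(23)) - sqrt(13); multiply by (sqrt(3) + sqrt(23)) + sqrt(13), then rationalise the remaining surd.

(-13*sqrt(13) - 7*sqrt(23) + 33*sqrt(3) + 2*sqrt(897))/107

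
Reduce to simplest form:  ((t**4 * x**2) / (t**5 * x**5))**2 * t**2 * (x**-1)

Inside the bracket: (t**-1) * (x**-3)
Raise to the power 2: (t**-2) * (x**-6)
Multiply by t**2 * (x**-1): add exponents.

x**(-7)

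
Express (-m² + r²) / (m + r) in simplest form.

Difference of squares: factor out (m + r).

-m + r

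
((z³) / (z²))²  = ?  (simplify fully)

z²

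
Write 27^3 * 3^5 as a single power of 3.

3^14

27^3 = 3^9; 3^5 = 3^5
Combine exponents: 3^14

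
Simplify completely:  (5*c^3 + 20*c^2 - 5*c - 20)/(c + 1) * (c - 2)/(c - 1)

Factor: 5*c^3 + 20*c^2 - 5*c - 20 = 5*(c + 1)*(c - 1)*(c + 4)
Cancel the common factors (c + 1), (c - 1).

5*c^2 + 10*c - 40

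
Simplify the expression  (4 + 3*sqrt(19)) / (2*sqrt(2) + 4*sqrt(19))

(-3*sqrt(38) - 4*sqrt(2) + 8*sqrt(19) + 114)/148

Multiply numerator and denominator by -2*sqrt(2) + 4*sqrt(19).
Denominator becomes 296; numerator becomes -6*sqrt(38) - 8*sqrt(2) + 16*sqrt(19) + 228.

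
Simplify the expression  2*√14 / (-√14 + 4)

14 + 4*√14

Multiply numerator and denominator by √14 + 4.
Denominator becomes 2; numerator becomes 28 + 8*√14.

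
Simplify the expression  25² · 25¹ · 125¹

25² = 5^4; 25¹ = 5^2; 125¹ = 5^3
Combine exponents: 5^9

5^9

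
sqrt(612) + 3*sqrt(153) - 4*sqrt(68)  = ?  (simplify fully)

sqrt(612) = 6*sqrt(17); 3*sqrt(153) = 9*sqrt(17); 4*sqrt(68) = 8*sqrt(17)
Combine: (6 + 9 - 8)·sqrt(17) = 7*sqrt(17)

7*sqrt(17)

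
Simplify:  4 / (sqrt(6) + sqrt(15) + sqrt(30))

(-80*sqrt(3) - 12*sqrt(30) + 28*sqrt(15) + 52*sqrt(6))/93

Group as (sqrt(15) + sqrt(30)) + sqrt(6); multiply by (sqrt(15) + sqrt(30)) - sqrt(6), then rationalise the remaining surd.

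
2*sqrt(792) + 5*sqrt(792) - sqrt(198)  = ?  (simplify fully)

2*sqrt(792) = 12*sqrt(22); 5*sqrt(792) = 30*sqrt(22); sqrt(198) = 3*sqrt(22)
Combine: (12 + 30 - 3)·sqrt(22) = 39*sqrt(22)

39*sqrt(22)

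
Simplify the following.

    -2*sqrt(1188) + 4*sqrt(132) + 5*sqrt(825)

2*sqrt(1188) = 12*sqrt(33); 4*sqrt(132) = 8*sqrt(33); 5*sqrt(825) = 25*sqrt(33)
Combine: (-12 + 8 + 25)·sqrt(33) = 21*sqrt(33)

21*sqrt(33)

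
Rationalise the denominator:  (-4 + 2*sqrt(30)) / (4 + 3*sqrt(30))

(-10*sqrt(30) + 98)/127

Multiply numerator and denominator by -3*sqrt(30) + 4.
Denominator becomes -254; numerator becomes -196 + 20*sqrt(30).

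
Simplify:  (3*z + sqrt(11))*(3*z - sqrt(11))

9*z^2 - 11

(3*z)^2 - (sqrt(11))^2 = 9*z^2 - 11.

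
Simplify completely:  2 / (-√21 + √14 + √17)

Group as (√14 + √17) - √21; multiply by (√14 + √17) + √21, then rationalise the remaining surd.

(-5*√21 + 9*√17 + 12*√14 + 7*√102)/213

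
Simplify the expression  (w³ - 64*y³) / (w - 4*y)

w² + 4*w*y + 16*y²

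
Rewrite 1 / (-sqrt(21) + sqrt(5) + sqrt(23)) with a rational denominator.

(-7*sqrt(21) + 3*sqrt(23) + 39*sqrt(5) + 2*sqrt(2415))/411

Group as (sqrt(5) + sqrt(23)) - sqrt(21); multiply by (sqrt(5) + sqrt(23)) + sqrt(21), then rationalise the remaining surd.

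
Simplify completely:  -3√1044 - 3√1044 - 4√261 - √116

3√1044 = 18*√29; 3√1044 = 18*√29; 4√261 = 12*√29; √116 = 2*√29
Combine: (-18 - 18 - 12 - 2)·√29 = -50*√29

-50*√29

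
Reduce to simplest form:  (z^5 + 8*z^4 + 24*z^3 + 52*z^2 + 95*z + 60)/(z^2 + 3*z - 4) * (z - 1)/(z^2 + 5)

z^2 + 4*z + 3

Factor: z^5 + 8*z^4 + 24*z^3 + 52*z^2 + 95*z + 60 = (z + 1)*(z + 4)*(z^2 + 5)*(z + 3);  z^2 + 3*z - 4 = (z + 4)*(z - 1)
Cancel the common factors (z^2 + 5), (z - 1), (z + 4).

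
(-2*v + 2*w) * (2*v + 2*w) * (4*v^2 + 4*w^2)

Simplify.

Pair the conjugate factors: ((2*w)+(2*v))((2*w)-(2*v)) = -4*v^2 + 4*w^2, then repeat with the next factor.

-16*v^4 + 16*w^4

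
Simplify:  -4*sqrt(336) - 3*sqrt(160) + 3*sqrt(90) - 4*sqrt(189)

-28*sqrt(21) - 3*sqrt(10)

4*sqrt(336) = 16*sqrt(21); 3*sqrt(160) = 12*sqrt(10); 3*sqrt(90) = 9*sqrt(10); 4*sqrt(189) = 12*sqrt(21)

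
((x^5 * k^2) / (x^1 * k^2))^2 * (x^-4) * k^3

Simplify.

k^3*x^4

Inside the bracket: x^4
Raise to the power 2: x^8
Multiply by (x^-4) * k^3: add exponents.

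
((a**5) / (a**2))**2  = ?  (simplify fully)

a**6

Inside the bracket: a**3
Raise to the power 2: a**6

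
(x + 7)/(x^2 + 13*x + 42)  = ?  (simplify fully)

1/(x + 6)

Factor: x^2 + 13*x + 42 = (x + 7)*(x + 6)
Cancel the common factor (x + 7).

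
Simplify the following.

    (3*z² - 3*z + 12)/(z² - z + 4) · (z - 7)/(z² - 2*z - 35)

3/(z + 5)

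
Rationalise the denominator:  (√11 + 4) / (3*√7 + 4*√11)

Multiply numerator and denominator by -3*√7 + 4*√11.
Denominator becomes 113; numerator becomes -12*√7 - 3*√77 + 44 + 16*√11.

(-12*√7 - 3*√77 + 44 + 16*√11)/113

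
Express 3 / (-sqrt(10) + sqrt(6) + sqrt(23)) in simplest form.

Group as (sqrt(6) + sqrt(23)) - sqrt(10); multiply by (sqrt(6) + sqrt(23)) + sqrt(10), then rationalise the remaining surd.

(-57*sqrt(10) - 21*sqrt(23) + 81*sqrt(6) + 12*sqrt(345))/191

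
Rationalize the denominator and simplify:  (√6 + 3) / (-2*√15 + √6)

(-2*√15 - 2*√10 - √6 - 2)/18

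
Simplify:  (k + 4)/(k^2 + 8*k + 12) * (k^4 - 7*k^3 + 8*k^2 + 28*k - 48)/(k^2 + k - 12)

(k^2 - 6*k + 8)/(k + 6)

Factor: k^2 + 8*k + 12 = (k + 6)*(k + 2);  k^4 - 7*k^3 + 8*k^2 + 28*k - 48 = (k - 3)*(k - 2)*(k + 2)*(k - 4);  k^2 + k - 12 = (k + 4)*(k - 3)
Cancel the common factors (k - 3), (k + 2), (k + 4).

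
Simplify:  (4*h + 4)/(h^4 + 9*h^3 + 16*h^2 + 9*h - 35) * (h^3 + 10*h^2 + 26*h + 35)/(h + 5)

(4*h + 4)/(h^2 + 4*h - 5)

Factor: 4*h + 4 = 4*(h + 1);  h^4 + 9*h^3 + 16*h^2 + 9*h - 35 = (h^2 + 3*h + 5)*(h + 7)*(h - 1);  h^3 + 10*h^2 + 26*h + 35 = (h + 7)*(h^2 + 3*h + 5)
Cancel the common factors (h^2 + 3*h + 5), (h + 7).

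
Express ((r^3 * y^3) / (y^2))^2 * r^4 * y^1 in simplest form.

Inside the bracket: r^3 * y^1
Raise to the power 2: r^6 * y^2
Multiply by r^4 * y^1: add exponents.

r^10*y^3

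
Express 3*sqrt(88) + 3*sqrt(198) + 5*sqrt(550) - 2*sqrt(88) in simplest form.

36*sqrt(22)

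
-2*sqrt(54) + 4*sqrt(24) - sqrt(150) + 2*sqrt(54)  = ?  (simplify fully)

3*sqrt(6)

2*sqrt(54) = 6*sqrt(6); 4*sqrt(24) = 8*sqrt(6); sqrt(150) = 5*sqrt(6); 2*sqrt(54) = 6*sqrt(6)
Combine: (-6 + 8 - 5 + 6)·sqrt(6) = 3*sqrt(6)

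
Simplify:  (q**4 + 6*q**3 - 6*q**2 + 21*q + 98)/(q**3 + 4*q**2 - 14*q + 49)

Factor: q**4 + 6*q**3 - 6*q**2 + 21*q + 98 = (q**2 - 3*q + 7)*(q + 7)*(q + 2);  q**3 + 4*q**2 - 14*q + 49 = (q**2 - 3*q + 7)*(q + 7)
Cancel the common factors (q**2 - 3*q + 7), (q + 7).

q + 2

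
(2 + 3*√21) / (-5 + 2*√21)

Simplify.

(19*√21 + 136)/59

Multiply numerator and denominator by -2*√21 - 5.
Denominator becomes -59; numerator becomes -136 - 19*√21.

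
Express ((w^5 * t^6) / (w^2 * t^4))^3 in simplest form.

t^6*w^9

Inside the bracket: w^3 * t^2
Raise to the power 3: w^9 * t^6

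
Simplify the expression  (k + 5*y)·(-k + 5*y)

-k² + 25*y²

Product of conjugates: (P+Q)(P-Q) = P^2 - Q^2.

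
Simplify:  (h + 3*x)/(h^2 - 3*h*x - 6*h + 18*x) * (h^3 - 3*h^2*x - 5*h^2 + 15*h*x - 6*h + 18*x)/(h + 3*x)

h + 1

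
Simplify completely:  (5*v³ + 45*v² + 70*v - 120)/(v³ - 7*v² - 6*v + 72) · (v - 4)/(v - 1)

(5*v² + 50*v + 120)/(v² - 3*v - 18)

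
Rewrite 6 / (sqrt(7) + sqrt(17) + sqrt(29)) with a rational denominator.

Group as (sqrt(17) + sqrt(29)) + sqrt(7); multiply by (sqrt(17) + sqrt(29)) - sqrt(7), then rationalise the remaining surd.

(-12*sqrt(3451) - 30*sqrt(29) + 114*sqrt(17) + 234*sqrt(7))/451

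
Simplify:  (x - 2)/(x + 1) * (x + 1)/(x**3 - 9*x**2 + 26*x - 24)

1/(x**2 - 7*x + 12)

Factor: x**3 - 9*x**2 + 26*x - 24 = (x - 2)*(x - 3)*(x - 4)
Cancel the common factors (x + 1), (x - 2).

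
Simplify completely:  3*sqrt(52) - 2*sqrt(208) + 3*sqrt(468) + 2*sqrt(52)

3*sqrt(52) = 6*sqrt(13); 2*sqrt(208) = 8*sqrt(13); 3*sqrt(468) = 18*sqrt(13); 2*sqrt(52) = 4*sqrt(13)
Combine: (6 - 8 + 18 + 4)·sqrt(13) = 20*sqrt(13)

20*sqrt(13)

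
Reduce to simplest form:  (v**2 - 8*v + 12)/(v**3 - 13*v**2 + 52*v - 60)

Factor: v**2 - 8*v + 12 = (v - 2)*(v - 6);  v**3 - 13*v**2 + 52*v - 60 = (v - 5)*(v - 2)*(v - 6)
Cancel the common factors (v - 2), (v - 6).

1/(v - 5)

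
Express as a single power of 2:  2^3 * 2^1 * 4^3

2^3 = 2^3; 2^1 = 2^1; 4^3 = 2^6
Combine exponents: 2^10

2^10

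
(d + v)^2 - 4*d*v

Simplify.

(d - v)^2

After expansion: d^2 - 2*d*v + v^2 — a perfect-square trinomial.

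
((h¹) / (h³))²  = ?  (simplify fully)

Inside the bracket: (h^-2)
Raise to the power 2: (h^-4)

h^(-4)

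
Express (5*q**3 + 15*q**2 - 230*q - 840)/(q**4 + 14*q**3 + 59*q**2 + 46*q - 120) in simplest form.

(5*q - 35)/(q**2 + 4*q - 5)

Factor: 5*q**3 + 15*q**2 - 230*q - 840 = 5*(q + 4)*(q + 6)*(q - 7);  q**4 + 14*q**3 + 59*q**2 + 46*q - 120 = (q + 5)*(q - 1)*(q + 4)*(q + 6)
Cancel the common factors (q + 6), (q + 4).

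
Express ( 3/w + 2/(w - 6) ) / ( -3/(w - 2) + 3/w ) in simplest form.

Numerator: 3/w + 2/(w - 6) = (5*w - 18)/(w^2 - 6*w)
Denominator: -3/(w - 2) + 3/w = -6/(w^2 - 2*w)
Divide: ((5*w - 18)/(w^2 - 6*w)) · (-w^2/6 + w/3) = (-5*w^2 + 28*w - 36)/(6*w - 36)

(-5*w^2 + 28*w - 36)/(6*w - 36)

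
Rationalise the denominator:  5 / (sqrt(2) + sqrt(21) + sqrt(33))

(-15*sqrt(154) - 25*sqrt(33) + 35*sqrt(21) + 130*sqrt(2))/34

Group as (sqrt(2) + sqrt(33)) + sqrt(21); multiply by (sqrt(2) + sqrt(33)) - sqrt(21), then rationalise the remaining surd.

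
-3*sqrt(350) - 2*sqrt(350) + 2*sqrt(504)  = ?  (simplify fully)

-13*sqrt(14)

3*sqrt(350) = 15*sqrt(14); 2*sqrt(350) = 10*sqrt(14); 2*sqrt(504) = 12*sqrt(14)
Combine: (-15 - 10 + 12)·sqrt(14) = -13*sqrt(14)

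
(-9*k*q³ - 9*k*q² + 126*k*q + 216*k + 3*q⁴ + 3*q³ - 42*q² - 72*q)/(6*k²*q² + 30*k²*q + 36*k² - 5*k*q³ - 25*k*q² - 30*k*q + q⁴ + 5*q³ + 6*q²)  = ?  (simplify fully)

(3*q - 12)/(-2*k + q)

Factor: -9*k*q³ - 9*k*q² + 126*k*q + 216*k + 3*q⁴ + 3*q³ - 42*q² - 72*q = 3·(q + 2)·(q + 3)·(q - 4)·(-3*k + q);  6*k²*q² + 30*k²*q + 36*k² - 5*k*q³ - 25*k*q² - 30*k*q + q⁴ + 5*q³ + 6*q² = (q + 3)·(-3*k + q)·(-2*k + q)·(q + 2)
Cancel the common factors (-3*k + q), (q + 3), (q + 2).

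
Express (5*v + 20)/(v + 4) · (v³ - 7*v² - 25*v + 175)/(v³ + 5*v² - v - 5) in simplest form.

Factor: 5*v + 20 = 5·(v + 4);  v³ - 7*v² - 25*v + 175 = (v + 5)·(v - 7)·(v - 5);  v³ + 5*v² - v - 5 = (v - 1)·(v + 1)·(v + 5)
Cancel the common factors (v + 4), (v + 5).

(5*v² - 60*v + 175)/(v² - 1)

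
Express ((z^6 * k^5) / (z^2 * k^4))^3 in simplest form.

k^3*z^12

Inside the bracket: z^4 * k^1
Raise to the power 3: z^12 * k^3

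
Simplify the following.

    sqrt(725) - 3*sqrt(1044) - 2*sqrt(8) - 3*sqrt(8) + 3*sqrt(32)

sqrt(725) = 5*sqrt(29); 3*sqrt(1044) = 18*sqrt(29); 2*sqrt(8) = 4*sqrt(2); 3*sqrt(8) = 6*sqrt(2); 3*sqrt(32) = 12*sqrt(2)

-13*sqrt(29) + 2*sqrt(2)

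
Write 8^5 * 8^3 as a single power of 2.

8^5 = 2^15; 8^3 = 2^9
Combine exponents: 2^24

2^24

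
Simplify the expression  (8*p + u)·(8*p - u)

Difference of squares with P = 8*p, Q = u.

64*p² - u²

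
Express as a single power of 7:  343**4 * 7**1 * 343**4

343**4 = 7**12; 7**1 = 7**1; 343**4 = 7**12
Combine exponents: 7**25

7**25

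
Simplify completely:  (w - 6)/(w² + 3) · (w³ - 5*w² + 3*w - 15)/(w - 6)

w - 5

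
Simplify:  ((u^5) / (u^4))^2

Inside the bracket: u^1
Raise to the power 2: u^2

u^2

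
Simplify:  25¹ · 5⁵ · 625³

5^19

25¹ = 5^2; 5⁵ = 5^5; 625³ = 5^12
Combine exponents: 5^19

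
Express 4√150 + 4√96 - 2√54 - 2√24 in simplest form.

26*√6

4√150 = 20*√6; 4√96 = 16*√6; 2√54 = 6*√6; 2√24 = 4*√6
Combine: (20 + 16 - 6 - 4)·√6 = 26*√6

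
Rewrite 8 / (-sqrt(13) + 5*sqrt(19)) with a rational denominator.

(4*sqrt(13) + 20*sqrt(19))/231

Multiply numerator and denominator by sqrt(13) + 5*sqrt(19).
Denominator becomes 462; numerator becomes 8*sqrt(13) + 40*sqrt(19).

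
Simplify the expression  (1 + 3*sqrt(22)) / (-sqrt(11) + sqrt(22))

(sqrt(11) + sqrt(22) + 33*sqrt(2) + 66)/11

Multiply numerator and denominator by sqrt(11) + sqrt(22).
Denominator becomes 11; numerator becomes sqrt(11) + sqrt(22) + 33*sqrt(2) + 66.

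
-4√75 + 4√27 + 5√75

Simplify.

4√75 = 20*√3; 4√27 = 12*√3; 5√75 = 25*√3
Combine: (-20 + 12 + 25)·√3 = 17*√3

17*√3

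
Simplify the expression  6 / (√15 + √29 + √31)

Group as (√15 + √31) + √29; multiply by (√15 + √31) - √29, then rationalise the remaining surd.

(-12*√13485 + 78*√31 + 102*√29 + 270*√15)/1571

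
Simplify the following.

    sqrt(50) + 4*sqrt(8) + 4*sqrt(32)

29*sqrt(2)

sqrt(50) = 5*sqrt(2); 4*sqrt(8) = 8*sqrt(2); 4*sqrt(32) = 16*sqrt(2)
Combine: (5 + 8 + 16)·sqrt(2) = 29*sqrt(2)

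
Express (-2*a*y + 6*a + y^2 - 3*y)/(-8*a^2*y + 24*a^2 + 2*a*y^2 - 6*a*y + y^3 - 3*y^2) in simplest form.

1/(4*a + y)

Factor: -2*a*y + 6*a + y^2 - 3*y = (y - 3)*(-2*a + y);  -8*a^2*y + 24*a^2 + 2*a*y^2 - 6*a*y + y^3 - 3*y^2 = (4*a + y)*(y - 3)*(-2*a + y)
Cancel the common factors (y - 3), (-2*a + y).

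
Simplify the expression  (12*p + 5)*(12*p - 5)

Difference of squares with P = 12*p, Q = 5.

144*p**2 - 25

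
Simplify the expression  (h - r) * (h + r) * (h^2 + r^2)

h^4 - r^4

(h+r)(h-r) = h^2 - r^2; continue pairing.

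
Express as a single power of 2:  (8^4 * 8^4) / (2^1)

2^23

8^4 = 2^12; 8^4 = 2^12; 2^1 = 2^1
Combine exponents: 2^23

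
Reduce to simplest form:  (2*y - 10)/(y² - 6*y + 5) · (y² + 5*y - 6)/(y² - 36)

Factor: 2*y - 10 = 2·(y - 5);  y² - 6*y + 5 = (y - 5)·(y - 1);  y² + 5*y - 6 = (y + 6)·(y - 1);  y² - 36 = (y - 6)·(y + 6)
Cancel the common factors (y + 6), (y - 5), (y - 1).

2/(y - 6)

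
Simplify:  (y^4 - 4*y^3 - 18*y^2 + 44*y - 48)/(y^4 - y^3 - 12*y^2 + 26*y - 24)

Factor: y^4 - 4*y^3 - 18*y^2 + 44*y - 48 = (y^2 - 2*y + 2)*(y - 6)*(y + 4);  y^4 - y^3 - 12*y^2 + 26*y - 24 = (y + 4)*(y - 3)*(y^2 - 2*y + 2)
Cancel the common factors (y^2 - 2*y + 2), (y + 4).

(y - 6)/(y - 3)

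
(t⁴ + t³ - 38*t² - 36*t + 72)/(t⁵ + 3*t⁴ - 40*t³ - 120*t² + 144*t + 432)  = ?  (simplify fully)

Factor: t⁴ + t³ - 38*t² - 36*t + 72 = (t + 6)·(t + 2)·(t - 1)·(t - 6);  t⁵ + 3*t⁴ - 40*t³ - 120*t² + 144*t + 432 = (t - 6)·(t + 2)·(t + 3)·(t + 6)·(t - 2)
Cancel the common factors (t + 2), (t + 6), (t - 6).

(t - 1)/(t² + t - 6)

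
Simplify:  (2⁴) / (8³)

2^(-5)

2⁴ = 2^4; 8³ = 2^9
Combine exponents: 2^(-5)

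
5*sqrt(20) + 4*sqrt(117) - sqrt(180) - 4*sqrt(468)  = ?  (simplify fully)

-12*sqrt(13) + 4*sqrt(5)

5*sqrt(20) = 10*sqrt(5); 4*sqrt(117) = 12*sqrt(13); sqrt(180) = 6*sqrt(5); 4*sqrt(468) = 24*sqrt(13)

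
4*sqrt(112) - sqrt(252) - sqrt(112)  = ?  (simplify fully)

6*sqrt(7)

4*sqrt(112) = 16*sqrt(7); sqrt(252) = 6*sqrt(7); sqrt(112) = 4*sqrt(7)
Combine: (16 - 6 - 4)·sqrt(7) = 6*sqrt(7)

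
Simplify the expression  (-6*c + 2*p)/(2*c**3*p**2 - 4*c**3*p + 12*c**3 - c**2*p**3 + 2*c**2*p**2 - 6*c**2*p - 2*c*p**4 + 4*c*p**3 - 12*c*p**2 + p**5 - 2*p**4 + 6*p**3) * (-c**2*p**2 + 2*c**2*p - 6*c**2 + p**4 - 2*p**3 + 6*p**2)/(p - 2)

Factor: -6*c + 2*p = 2*(-3*c + p);  2*c**3*p**2 - 4*c**3*p + 12*c**3 - c**2*p**3 + 2*c**2*p**2 - 6*c**2*p - 2*c*p**4 + 4*c*p**3 - 12*c*p**2 + p**5 - 2*p**4 + 6*p**3 = (p**2 - 2*p + 6)*(-c + p)*(c + p)*(-2*c + p);  -c**2*p**2 + 2*c**2*p - 6*c**2 + p**4 - 2*p**3 + 6*p**2 = (-c + p)*(c + p)*(p**2 - 2*p + 6)
Cancel the common factors (p**2 - 2*p + 6), (-c + p), (c + p).

(-6*c + 2*p)/(-2*c*p + 4*c + p**2 - 2*p)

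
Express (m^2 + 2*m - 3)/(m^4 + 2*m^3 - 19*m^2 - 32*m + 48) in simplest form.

1/(m^2 - 16)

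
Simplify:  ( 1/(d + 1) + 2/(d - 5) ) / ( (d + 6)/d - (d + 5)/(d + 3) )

(3*d³ + 6*d² - 9*d)/(4*d³ + 2*d² - 92*d - 90)

Numerator: 1/(d + 1) + 2/(d - 5) = (3*d - 3)/(d² - 4*d - 5)
Denominator: (d + 6)/d - (d + 5)/(d + 3) = (4*d + 18)/(d² + 3*d)
Divide: ((3*d - 3)/(d² - 4*d - 5)) · ((d² + 3*d)/(4*d + 18)) = (3*d³ + 6*d² - 9*d)/(4*d³ + 2*d² - 92*d - 90)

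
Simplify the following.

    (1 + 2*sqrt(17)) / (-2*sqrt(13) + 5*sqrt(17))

Multiply numerator and denominator by 2*sqrt(13) + 5*sqrt(17).
Denominator becomes 373; numerator becomes 2*sqrt(13) + 5*sqrt(17) + 4*sqrt(221) + 170.

(2*sqrt(13) + 5*sqrt(17) + 4*sqrt(221) + 170)/373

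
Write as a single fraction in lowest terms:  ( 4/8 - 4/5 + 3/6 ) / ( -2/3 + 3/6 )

Numerator: 4/8 - 4/5 + 3/6 = 1/5
Denominator: -2/3 + 3/6 = -1/6
Divide: (1/5) · (-6) = -6/5

-6/5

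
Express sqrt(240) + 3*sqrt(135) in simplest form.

sqrt(240) = 4*sqrt(15); 3*sqrt(135) = 9*sqrt(15)
Combine: (4 + 9)·sqrt(15) = 13*sqrt(15)

13*sqrt(15)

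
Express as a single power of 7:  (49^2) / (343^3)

49^2 = 7^4; 343^3 = 7^9
Combine exponents: 7^(-5)

7^(-5)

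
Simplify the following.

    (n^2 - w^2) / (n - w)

n + w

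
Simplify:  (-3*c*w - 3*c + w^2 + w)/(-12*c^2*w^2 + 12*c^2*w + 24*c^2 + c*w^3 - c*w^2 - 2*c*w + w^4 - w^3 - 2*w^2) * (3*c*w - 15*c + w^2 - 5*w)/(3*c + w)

(w - 5)/(4*c*w - 8*c + w^2 - 2*w)

Factor: -3*c*w - 3*c + w^2 + w = (w + 1)*(-3*c + w);  -12*c^2*w^2 + 12*c^2*w + 24*c^2 + c*w^3 - c*w^2 - 2*c*w + w^4 - w^3 - 2*w^2 = (4*c + w)*(w - 2)*(w + 1)*(-3*c + w);  3*c*w - 15*c + w^2 - 5*w = (w - 5)*(3*c + w)
Cancel the common factors (3*c + w), (w + 1), (-3*c + w).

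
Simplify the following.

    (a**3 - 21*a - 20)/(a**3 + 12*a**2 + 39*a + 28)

(a - 5)/(a + 7)

Factor: a**3 - 21*a - 20 = (a + 1)*(a + 4)*(a - 5);  a**3 + 12*a**2 + 39*a + 28 = (a + 1)*(a + 4)*(a + 7)
Cancel the common factors (a + 1), (a + 4).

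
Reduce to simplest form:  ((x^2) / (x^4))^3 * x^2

x^(-4)

Inside the bracket: (x^-2)
Raise to the power 3: (x^-6)
Multiply by x^2: add exponents.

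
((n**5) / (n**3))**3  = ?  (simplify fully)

n**6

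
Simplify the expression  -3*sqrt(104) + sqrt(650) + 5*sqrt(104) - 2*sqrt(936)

-3*sqrt(26)

3*sqrt(104) = 6*sqrt(26); sqrt(650) = 5*sqrt(26); 5*sqrt(104) = 10*sqrt(26); 2*sqrt(936) = 12*sqrt(26)
Combine: (-6 + 5 + 10 - 12)·sqrt(26) = -3*sqrt(26)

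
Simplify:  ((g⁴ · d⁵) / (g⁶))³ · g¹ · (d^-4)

Inside the bracket: (g^-2) · d⁵
Raise to the power 3: (g^-6) · d^15
Multiply by g¹ · (d^-4): add exponents.

d^11/g⁵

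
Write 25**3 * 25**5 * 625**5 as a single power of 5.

25**3 = 5**6; 25**5 = 5**10; 625**5 = 5**20
Combine exponents: 5**36

5**36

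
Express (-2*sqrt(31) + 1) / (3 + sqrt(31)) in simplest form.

Multiply numerator and denominator by -sqrt(31) + 3.
Denominator becomes -22; numerator becomes -7*sqrt(31) + 65.

(-65 + 7*sqrt(31))/22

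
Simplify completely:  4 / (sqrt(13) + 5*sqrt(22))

Multiply numerator and denominator by -sqrt(13) + 5*sqrt(22).
Denominator becomes 537; numerator becomes -4*sqrt(13) + 20*sqrt(22).

(-4*sqrt(13) + 20*sqrt(22))/537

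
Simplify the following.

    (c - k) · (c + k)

c² - k²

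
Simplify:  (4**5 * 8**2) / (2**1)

2**15

4**5 = 2**10; 8**2 = 2**6; 2**1 = 2**1
Combine exponents: 2**15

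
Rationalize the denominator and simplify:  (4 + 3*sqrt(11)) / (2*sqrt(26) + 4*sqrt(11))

(-3*sqrt(286) - 4*sqrt(26) + 8*sqrt(11) + 66)/36

Multiply numerator and denominator by -2*sqrt(26) + 4*sqrt(11).
Denominator becomes 72; numerator becomes -6*sqrt(286) - 8*sqrt(26) + 16*sqrt(11) + 132.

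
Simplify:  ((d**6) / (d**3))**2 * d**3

d**9

Inside the bracket: d**3
Raise to the power 2: d**6
Multiply by d**3: add exponents.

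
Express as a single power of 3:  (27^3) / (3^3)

3^6

27^3 = 3^9; 3^3 = 3^3
Combine exponents: 3^6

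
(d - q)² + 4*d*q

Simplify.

Expand the square and combine the 4*d*q term.

(d + q)²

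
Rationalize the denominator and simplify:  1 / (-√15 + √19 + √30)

(-17*√15 + 2*√30 + 13*√19 + 15*√38)/562

Group as (√19 + √30) - √15; multiply by (√19 + √30) + √15, then rationalise the remaining surd.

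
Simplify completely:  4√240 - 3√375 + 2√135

7*√15

4√240 = 16*√15; 3√375 = 15*√15; 2√135 = 6*√15
Combine: (16 - 15 + 6)·√15 = 7*√15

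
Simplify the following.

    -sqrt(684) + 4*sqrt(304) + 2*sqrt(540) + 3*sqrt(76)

12*sqrt(15) + 16*sqrt(19)

sqrt(684) = 6*sqrt(19); 4*sqrt(304) = 16*sqrt(19); 2*sqrt(540) = 12*sqrt(15); 3*sqrt(76) = 6*sqrt(19)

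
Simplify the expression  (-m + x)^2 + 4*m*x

(m + x)^2

Expanding gives m^2 + 2*m*x + x^2, a perfect square.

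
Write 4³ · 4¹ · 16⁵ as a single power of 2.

2^28

4³ = 2^6; 4¹ = 2^2; 16⁵ = 2^20
Combine exponents: 2^28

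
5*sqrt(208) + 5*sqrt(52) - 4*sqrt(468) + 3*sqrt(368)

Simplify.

6*sqrt(13) + 12*sqrt(23)

5*sqrt(208) = 20*sqrt(13); 5*sqrt(52) = 10*sqrt(13); 4*sqrt(468) = 24*sqrt(13); 3*sqrt(368) = 12*sqrt(23)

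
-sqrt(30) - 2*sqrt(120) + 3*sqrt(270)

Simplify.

4*sqrt(30)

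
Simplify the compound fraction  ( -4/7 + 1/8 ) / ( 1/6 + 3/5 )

Numerator: -4/7 + 1/8 = -25/56
Denominator: 1/6 + 3/5 = 23/30
Divide: (-25/56) · (30/23) = -375/644

-375/644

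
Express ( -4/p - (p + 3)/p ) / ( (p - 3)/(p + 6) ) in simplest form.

(-p^2 - 13*p - 42)/(p^2 - 3*p)

Numerator: -4/p - (p + 3)/p = (-p - 7)/p
Denominator: (p - 3)/(p + 6) = (p - 3)/(p + 6)
Divide: ((-p - 7)/p) · ((p + 6)/(p - 3)) = (-p^2 - 13*p - 42)/(p^2 - 3*p)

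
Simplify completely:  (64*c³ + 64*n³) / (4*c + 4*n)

16*c² - 16*c*n + 16*n²

Apply the sum-of-cubes factorisation and cancel (4*c + 4*n).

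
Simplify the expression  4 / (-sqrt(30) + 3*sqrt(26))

(sqrt(30) + 3*sqrt(26))/51

Multiply numerator and denominator by sqrt(30) + 3*sqrt(26).
Denominator becomes 204; numerator becomes 4*sqrt(30) + 12*sqrt(26).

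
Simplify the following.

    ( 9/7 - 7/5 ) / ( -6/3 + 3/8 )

32/455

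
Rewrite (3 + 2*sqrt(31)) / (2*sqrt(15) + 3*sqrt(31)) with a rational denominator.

Multiply numerator and denominator by -2*sqrt(15) + 3*sqrt(31).
Denominator becomes 219; numerator becomes -4*sqrt(465) - 6*sqrt(15) + 9*sqrt(31) + 186.

(-4*sqrt(465) - 6*sqrt(15) + 9*sqrt(31) + 186)/219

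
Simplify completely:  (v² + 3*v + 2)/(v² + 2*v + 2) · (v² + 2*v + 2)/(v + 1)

Factor: v² + 3*v + 2 = (v + 1)·(v + 2)
Cancel the common factors (v² + 2*v + 2), (v + 1).

v + 2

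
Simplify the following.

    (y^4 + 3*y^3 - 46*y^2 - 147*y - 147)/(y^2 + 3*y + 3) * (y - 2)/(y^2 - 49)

y - 2

Factor: y^4 + 3*y^3 - 46*y^2 - 147*y - 147 = (y - 7)*(y + 7)*(y^2 + 3*y + 3);  y^2 - 49 = (y + 7)*(y - 7)
Cancel the common factors (y^2 + 3*y + 3), (y + 7), (y - 7).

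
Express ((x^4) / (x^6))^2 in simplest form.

x^(-4)

Inside the bracket: (x^-2)
Raise to the power 2: (x^-4)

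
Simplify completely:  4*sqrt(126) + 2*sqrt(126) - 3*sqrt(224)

6*sqrt(14)

4*sqrt(126) = 12*sqrt(14); 2*sqrt(126) = 6*sqrt(14); 3*sqrt(224) = 12*sqrt(14)
Combine: (12 + 6 - 12)·sqrt(14) = 6*sqrt(14)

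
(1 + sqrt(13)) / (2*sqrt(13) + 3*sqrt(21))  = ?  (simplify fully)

(-26 - 2*sqrt(13) + 3*sqrt(21) + 3*sqrt(273))/137

Multiply numerator and denominator by -3*sqrt(21) + 2*sqrt(13).
Denominator becomes -137; numerator becomes -3*sqrt(273) - 3*sqrt(21) + 2*sqrt(13) + 26.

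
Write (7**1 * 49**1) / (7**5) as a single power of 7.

7**(-2)

7**1 = 7**1; 49**1 = 7**2; 7**5 = 7**5
Combine exponents: 7**(-2)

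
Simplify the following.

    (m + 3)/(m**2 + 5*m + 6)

Factor: m**2 + 5*m + 6 = (m + 2)*(m + 3)
Cancel the common factor (m + 3).

1/(m + 2)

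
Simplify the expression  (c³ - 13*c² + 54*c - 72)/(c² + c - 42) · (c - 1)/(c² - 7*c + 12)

Factor: c³ - 13*c² + 54*c - 72 = (c - 4)·(c - 6)·(c - 3);  c² + c - 42 = (c + 7)·(c - 6);  c² - 7*c + 12 = (c - 4)·(c - 3)
Cancel the common factors (c - 3), (c - 4), (c - 6).

(c - 1)/(c + 7)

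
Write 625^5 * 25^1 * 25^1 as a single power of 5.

625^5 = 5^20; 25^1 = 5^2; 25^1 = 5^2
Combine exponents: 5^24

5^24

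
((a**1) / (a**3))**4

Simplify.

Inside the bracket: (a**-2)
Raise to the power 4: (a**-8)

a**(-8)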